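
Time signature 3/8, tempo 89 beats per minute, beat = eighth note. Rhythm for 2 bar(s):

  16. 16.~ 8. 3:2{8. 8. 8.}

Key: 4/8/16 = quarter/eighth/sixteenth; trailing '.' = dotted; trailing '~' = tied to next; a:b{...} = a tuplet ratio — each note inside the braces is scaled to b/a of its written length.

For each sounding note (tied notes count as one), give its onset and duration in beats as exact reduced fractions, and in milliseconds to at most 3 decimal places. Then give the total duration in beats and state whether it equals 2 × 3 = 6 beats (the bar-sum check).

1) 0.0ms=0b +505.618ms=3/4b
2) 505.618ms=3/4b +1516.854ms=9/4b
3) 2022.472ms=3b +674.157ms=1b
4) 2696.629ms=4b +674.157ms=1b
5) 3370.787ms=5b +674.157ms=1b
Σ=6b of 6 (89bpm 3/8) — PASS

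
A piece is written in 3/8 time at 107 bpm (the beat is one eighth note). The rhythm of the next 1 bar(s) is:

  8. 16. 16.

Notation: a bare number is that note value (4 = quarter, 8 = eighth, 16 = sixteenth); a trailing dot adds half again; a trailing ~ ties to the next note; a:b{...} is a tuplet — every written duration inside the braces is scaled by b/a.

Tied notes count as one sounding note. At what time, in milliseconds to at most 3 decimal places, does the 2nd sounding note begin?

1. 0.0ms @ 0 + 841.121ms (3/2)
2. 841.121ms @ 3/2 + 420.561ms (3/4)
3. 1261.682ms @ 9/4 + 420.561ms (3/4)

note 2 onset = 3/2b = 841.121ms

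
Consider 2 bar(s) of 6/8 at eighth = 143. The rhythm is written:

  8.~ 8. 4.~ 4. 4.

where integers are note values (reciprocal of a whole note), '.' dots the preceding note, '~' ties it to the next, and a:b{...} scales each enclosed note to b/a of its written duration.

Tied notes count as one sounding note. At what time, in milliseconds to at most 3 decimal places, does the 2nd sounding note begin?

note 2 onset = 3b = 1258.741ms

1. 0.0ms @ 0 + 1258.741ms (3)
2. 1258.741ms @ 3 + 2517.483ms (6)
3. 3776.224ms @ 9 + 1258.741ms (3)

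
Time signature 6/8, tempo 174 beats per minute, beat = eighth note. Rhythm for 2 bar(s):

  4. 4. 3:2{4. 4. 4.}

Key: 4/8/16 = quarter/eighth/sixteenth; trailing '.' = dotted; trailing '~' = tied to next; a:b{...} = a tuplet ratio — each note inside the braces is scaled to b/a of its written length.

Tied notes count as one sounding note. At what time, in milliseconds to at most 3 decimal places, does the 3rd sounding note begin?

note 3 onset = 6b = 2068.966ms

1. 0.0ms @ 0 + 1034.483ms (3)
2. 1034.483ms @ 3 + 1034.483ms (3)
3. 2068.966ms @ 6 + 689.655ms (2)
4. 2758.621ms @ 8 + 689.655ms (2)
5. 3448.276ms @ 10 + 689.655ms (2)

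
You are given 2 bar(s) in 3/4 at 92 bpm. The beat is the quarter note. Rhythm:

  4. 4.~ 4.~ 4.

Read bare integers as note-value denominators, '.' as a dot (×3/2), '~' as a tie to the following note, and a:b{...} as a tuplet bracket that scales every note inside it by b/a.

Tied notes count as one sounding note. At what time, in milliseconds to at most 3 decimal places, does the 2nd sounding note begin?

1. 0.0ms @ 0 + 978.261ms (3/2)
2. 978.261ms @ 3/2 + 2934.783ms (9/2)

note 2 onset = 3/2b = 978.261ms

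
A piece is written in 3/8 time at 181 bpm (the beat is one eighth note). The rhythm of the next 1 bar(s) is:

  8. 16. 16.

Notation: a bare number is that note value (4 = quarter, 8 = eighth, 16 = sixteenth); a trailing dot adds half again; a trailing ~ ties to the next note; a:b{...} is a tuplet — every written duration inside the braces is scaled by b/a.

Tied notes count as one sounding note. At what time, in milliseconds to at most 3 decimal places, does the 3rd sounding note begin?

note 3 onset = 9/4b = 745.856ms

1. 0.0ms @ 0 + 497.238ms (3/2)
2. 497.238ms @ 3/2 + 248.619ms (3/4)
3. 745.856ms @ 9/4 + 248.619ms (3/4)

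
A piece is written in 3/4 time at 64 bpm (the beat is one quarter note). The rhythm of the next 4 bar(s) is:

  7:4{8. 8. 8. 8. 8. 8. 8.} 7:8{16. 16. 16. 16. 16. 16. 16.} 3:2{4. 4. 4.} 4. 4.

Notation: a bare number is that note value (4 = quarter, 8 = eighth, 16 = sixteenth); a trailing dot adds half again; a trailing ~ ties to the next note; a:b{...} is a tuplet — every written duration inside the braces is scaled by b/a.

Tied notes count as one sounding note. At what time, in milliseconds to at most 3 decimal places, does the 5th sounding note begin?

1. 0.0ms @ 0 + 401.786ms (3/7)
2. 401.786ms @ 3/7 + 401.786ms (3/7)
3. 803.571ms @ 6/7 + 401.786ms (3/7)
4. 1205.357ms @ 9/7 + 401.786ms (3/7)
5. 1607.143ms @ 12/7 + 401.786ms (3/7)
6. 2008.929ms @ 15/7 + 401.786ms (3/7)
7. 2410.714ms @ 18/7 + 401.786ms (3/7)
8. 2812.5ms @ 3 + 401.786ms (3/7)
9. 3214.286ms @ 24/7 + 401.786ms (3/7)
10. 3616.071ms @ 27/7 + 401.786ms (3/7)
11. 4017.857ms @ 30/7 + 401.786ms (3/7)
12. 4419.643ms @ 33/7 + 401.786ms (3/7)
13. 4821.429ms @ 36/7 + 401.786ms (3/7)
14. 5223.214ms @ 39/7 + 401.786ms (3/7)
15. 5625.0ms @ 6 + 937.5ms (1)
16. 6562.5ms @ 7 + 937.5ms (1)
17. 7500.0ms @ 8 + 937.5ms (1)
18. 8437.5ms @ 9 + 1406.25ms (3/2)
19. 9843.75ms @ 21/2 + 1406.25ms (3/2)

note 5 onset = 12/7b = 1607.143ms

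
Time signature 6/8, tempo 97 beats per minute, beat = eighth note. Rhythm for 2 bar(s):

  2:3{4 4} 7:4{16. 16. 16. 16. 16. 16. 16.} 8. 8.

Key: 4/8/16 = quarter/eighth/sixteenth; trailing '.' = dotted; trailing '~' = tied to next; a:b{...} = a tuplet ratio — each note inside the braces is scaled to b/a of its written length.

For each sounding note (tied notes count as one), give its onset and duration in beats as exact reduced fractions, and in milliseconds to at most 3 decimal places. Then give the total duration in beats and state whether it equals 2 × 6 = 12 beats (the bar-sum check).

1) 0.0ms=0b +1855.67ms=3b
2) 1855.67ms=3b +1855.67ms=3b
3) 3711.34ms=6b +265.096ms=3/7b
4) 3976.436ms=45/7b +265.096ms=3/7b
5) 4241.532ms=48/7b +265.096ms=3/7b
6) 4506.627ms=51/7b +265.096ms=3/7b
7) 4771.723ms=54/7b +265.096ms=3/7b
8) 5036.819ms=57/7b +265.096ms=3/7b
9) 5301.915ms=60/7b +265.096ms=3/7b
10) 5567.01ms=9b +927.835ms=3/2b
11) 6494.845ms=21/2b +927.835ms=3/2b
Σ=12b of 12 (97bpm 6/8) — PASS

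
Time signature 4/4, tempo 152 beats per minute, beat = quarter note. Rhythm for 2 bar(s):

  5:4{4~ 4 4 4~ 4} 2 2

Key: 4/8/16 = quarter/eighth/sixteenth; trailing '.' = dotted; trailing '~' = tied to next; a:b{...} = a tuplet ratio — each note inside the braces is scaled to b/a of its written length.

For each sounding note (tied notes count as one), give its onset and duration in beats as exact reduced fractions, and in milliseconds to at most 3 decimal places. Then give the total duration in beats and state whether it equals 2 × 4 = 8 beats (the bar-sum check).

1) 0.0ms=0b +631.579ms=8/5b
2) 631.579ms=8/5b +315.789ms=4/5b
3) 947.368ms=12/5b +631.579ms=8/5b
4) 1578.947ms=4b +789.474ms=2b
5) 2368.421ms=6b +789.474ms=2b
Σ=8b of 8 (152bpm 4/4) — PASS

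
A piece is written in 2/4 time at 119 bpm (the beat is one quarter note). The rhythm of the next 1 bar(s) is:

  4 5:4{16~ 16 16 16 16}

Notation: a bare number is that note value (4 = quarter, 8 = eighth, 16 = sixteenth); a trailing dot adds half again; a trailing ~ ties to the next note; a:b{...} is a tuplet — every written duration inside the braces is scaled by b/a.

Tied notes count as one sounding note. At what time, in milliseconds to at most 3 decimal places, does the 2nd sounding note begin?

note 2 onset = 1b = 504.202ms

1. 0.0ms @ 0 + 504.202ms (1)
2. 504.202ms @ 1 + 201.681ms (2/5)
3. 705.882ms @ 7/5 + 100.84ms (1/5)
4. 806.723ms @ 8/5 + 100.84ms (1/5)
5. 907.563ms @ 9/5 + 100.84ms (1/5)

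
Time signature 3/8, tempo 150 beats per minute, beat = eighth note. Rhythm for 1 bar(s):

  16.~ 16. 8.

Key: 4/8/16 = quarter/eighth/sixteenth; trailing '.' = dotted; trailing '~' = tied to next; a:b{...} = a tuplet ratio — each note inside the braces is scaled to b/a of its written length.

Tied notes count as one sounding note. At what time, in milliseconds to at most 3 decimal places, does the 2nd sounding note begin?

note 2 onset = 3/2b = 600.0ms

1. 0.0ms @ 0 + 600.0ms (3/2)
2. 600.0ms @ 3/2 + 600.0ms (3/2)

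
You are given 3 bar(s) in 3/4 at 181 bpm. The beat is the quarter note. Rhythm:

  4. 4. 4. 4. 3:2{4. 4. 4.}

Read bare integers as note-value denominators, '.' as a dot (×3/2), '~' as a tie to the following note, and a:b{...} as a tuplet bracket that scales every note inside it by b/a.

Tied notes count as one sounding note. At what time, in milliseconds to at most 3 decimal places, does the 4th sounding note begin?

note 4 onset = 9/2b = 1491.713ms

1. 0.0ms @ 0 + 497.238ms (3/2)
2. 497.238ms @ 3/2 + 497.238ms (3/2)
3. 994.475ms @ 3 + 497.238ms (3/2)
4. 1491.713ms @ 9/2 + 497.238ms (3/2)
5. 1988.95ms @ 6 + 331.492ms (1)
6. 2320.442ms @ 7 + 331.492ms (1)
7. 2651.934ms @ 8 + 331.492ms (1)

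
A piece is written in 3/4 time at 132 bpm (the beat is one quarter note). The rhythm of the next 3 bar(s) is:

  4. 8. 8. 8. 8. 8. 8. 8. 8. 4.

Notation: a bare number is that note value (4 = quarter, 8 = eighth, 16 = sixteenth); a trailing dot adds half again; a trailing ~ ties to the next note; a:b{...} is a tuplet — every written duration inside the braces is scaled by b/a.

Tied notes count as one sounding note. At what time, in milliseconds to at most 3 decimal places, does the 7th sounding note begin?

note 7 onset = 21/4b = 2386.364ms

1. 0.0ms @ 0 + 681.818ms (3/2)
2. 681.818ms @ 3/2 + 340.909ms (3/4)
3. 1022.727ms @ 9/4 + 340.909ms (3/4)
4. 1363.636ms @ 3 + 340.909ms (3/4)
5. 1704.545ms @ 15/4 + 340.909ms (3/4)
6. 2045.455ms @ 9/2 + 340.909ms (3/4)
7. 2386.364ms @ 21/4 + 340.909ms (3/4)
8. 2727.273ms @ 6 + 340.909ms (3/4)
9. 3068.182ms @ 27/4 + 340.909ms (3/4)
10. 3409.091ms @ 15/2 + 681.818ms (3/2)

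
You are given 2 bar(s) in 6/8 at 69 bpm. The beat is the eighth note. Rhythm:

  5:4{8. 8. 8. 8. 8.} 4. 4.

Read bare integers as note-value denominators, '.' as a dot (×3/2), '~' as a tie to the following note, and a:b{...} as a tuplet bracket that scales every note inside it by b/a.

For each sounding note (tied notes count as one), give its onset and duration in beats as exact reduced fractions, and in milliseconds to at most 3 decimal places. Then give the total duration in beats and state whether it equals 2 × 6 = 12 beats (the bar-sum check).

1) 0.0ms=0b +1043.478ms=6/5b
2) 1043.478ms=6/5b +1043.478ms=6/5b
3) 2086.957ms=12/5b +1043.478ms=6/5b
4) 3130.435ms=18/5b +1043.478ms=6/5b
5) 4173.913ms=24/5b +1043.478ms=6/5b
6) 5217.391ms=6b +2608.696ms=3b
7) 7826.087ms=9b +2608.696ms=3b
Σ=12b of 12 (69bpm 6/8) — PASS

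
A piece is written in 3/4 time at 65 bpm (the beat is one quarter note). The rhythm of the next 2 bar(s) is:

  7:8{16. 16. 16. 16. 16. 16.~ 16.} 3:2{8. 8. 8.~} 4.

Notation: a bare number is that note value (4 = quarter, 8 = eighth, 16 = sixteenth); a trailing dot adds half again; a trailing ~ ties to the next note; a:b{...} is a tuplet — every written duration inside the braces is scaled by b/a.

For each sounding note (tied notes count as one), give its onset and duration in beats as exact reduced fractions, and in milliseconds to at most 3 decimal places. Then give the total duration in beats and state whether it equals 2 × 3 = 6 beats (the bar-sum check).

1) 0.0ms=0b +395.604ms=3/7b
2) 395.604ms=3/7b +395.604ms=3/7b
3) 791.209ms=6/7b +395.604ms=3/7b
4) 1186.813ms=9/7b +395.604ms=3/7b
5) 1582.418ms=12/7b +395.604ms=3/7b
6) 1978.022ms=15/7b +791.209ms=6/7b
7) 2769.231ms=3b +461.538ms=1/2b
8) 3230.769ms=7/2b +461.538ms=1/2b
9) 3692.308ms=4b +1846.154ms=2b
Σ=6b of 6 (65bpm 3/4) — PASS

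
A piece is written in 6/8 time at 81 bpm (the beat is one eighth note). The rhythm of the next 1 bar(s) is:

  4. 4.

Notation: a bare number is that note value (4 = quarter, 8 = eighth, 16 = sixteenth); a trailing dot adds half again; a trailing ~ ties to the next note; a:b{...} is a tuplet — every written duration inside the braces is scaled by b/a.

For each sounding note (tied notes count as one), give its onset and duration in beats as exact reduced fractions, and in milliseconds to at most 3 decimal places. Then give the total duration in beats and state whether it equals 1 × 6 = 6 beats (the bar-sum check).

1) 0.0ms=0b +2222.222ms=3b
2) 2222.222ms=3b +2222.222ms=3b
Σ=6b of 6 (81bpm 6/8) — PASS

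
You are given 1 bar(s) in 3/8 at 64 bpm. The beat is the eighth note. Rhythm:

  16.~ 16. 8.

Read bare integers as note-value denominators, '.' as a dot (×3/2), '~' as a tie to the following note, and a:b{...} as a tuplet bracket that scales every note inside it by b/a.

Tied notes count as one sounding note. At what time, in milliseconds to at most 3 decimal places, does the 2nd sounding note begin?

1. 0.0ms @ 0 + 1406.25ms (3/2)
2. 1406.25ms @ 3/2 + 1406.25ms (3/2)

note 2 onset = 3/2b = 1406.25ms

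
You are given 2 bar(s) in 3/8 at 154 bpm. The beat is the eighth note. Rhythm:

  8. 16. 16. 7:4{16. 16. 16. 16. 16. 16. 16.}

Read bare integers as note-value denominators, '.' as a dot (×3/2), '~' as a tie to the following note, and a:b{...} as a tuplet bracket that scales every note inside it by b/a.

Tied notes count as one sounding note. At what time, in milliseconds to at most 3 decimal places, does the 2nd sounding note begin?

1. 0.0ms @ 0 + 584.416ms (3/2)
2. 584.416ms @ 3/2 + 292.208ms (3/4)
3. 876.623ms @ 9/4 + 292.208ms (3/4)
4. 1168.831ms @ 3 + 166.976ms (3/7)
5. 1335.807ms @ 24/7 + 166.976ms (3/7)
6. 1502.783ms @ 27/7 + 166.976ms (3/7)
7. 1669.759ms @ 30/7 + 166.976ms (3/7)
8. 1836.735ms @ 33/7 + 166.976ms (3/7)
9. 2003.711ms @ 36/7 + 166.976ms (3/7)
10. 2170.686ms @ 39/7 + 166.976ms (3/7)

note 2 onset = 3/2b = 584.416ms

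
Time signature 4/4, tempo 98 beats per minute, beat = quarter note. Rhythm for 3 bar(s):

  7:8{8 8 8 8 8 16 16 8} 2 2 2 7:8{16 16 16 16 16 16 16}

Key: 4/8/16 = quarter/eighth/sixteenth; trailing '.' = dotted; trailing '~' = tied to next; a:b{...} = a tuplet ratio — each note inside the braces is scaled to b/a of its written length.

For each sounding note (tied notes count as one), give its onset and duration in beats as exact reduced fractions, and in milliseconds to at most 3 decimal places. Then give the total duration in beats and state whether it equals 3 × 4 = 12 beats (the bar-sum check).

1) 0.0ms=0b +349.854ms=4/7b
2) 349.854ms=4/7b +349.854ms=4/7b
3) 699.708ms=8/7b +349.854ms=4/7b
4) 1049.563ms=12/7b +349.854ms=4/7b
5) 1399.417ms=16/7b +349.854ms=4/7b
6) 1749.271ms=20/7b +174.927ms=2/7b
7) 1924.198ms=22/7b +174.927ms=2/7b
8) 2099.125ms=24/7b +349.854ms=4/7b
9) 2448.98ms=4b +1224.49ms=2b
10) 3673.469ms=6b +1224.49ms=2b
11) 4897.959ms=8b +1224.49ms=2b
12) 6122.449ms=10b +174.927ms=2/7b
13) 6297.376ms=72/7b +174.927ms=2/7b
14) 6472.303ms=74/7b +174.927ms=2/7b
15) 6647.23ms=76/7b +174.927ms=2/7b
16) 6822.157ms=78/7b +174.927ms=2/7b
17) 6997.085ms=80/7b +174.927ms=2/7b
18) 7172.012ms=82/7b +174.927ms=2/7b
Σ=12b of 12 (98bpm 4/4) — PASS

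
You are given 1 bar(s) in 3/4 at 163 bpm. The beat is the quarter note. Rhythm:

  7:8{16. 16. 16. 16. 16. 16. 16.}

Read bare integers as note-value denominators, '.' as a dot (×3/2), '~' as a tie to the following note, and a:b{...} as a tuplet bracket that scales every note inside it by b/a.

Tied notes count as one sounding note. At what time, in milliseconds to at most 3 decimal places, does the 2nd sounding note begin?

1. 0.0ms @ 0 + 157.756ms (3/7)
2. 157.756ms @ 3/7 + 157.756ms (3/7)
3. 315.513ms @ 6/7 + 157.756ms (3/7)
4. 473.269ms @ 9/7 + 157.756ms (3/7)
5. 631.025ms @ 12/7 + 157.756ms (3/7)
6. 788.782ms @ 15/7 + 157.756ms (3/7)
7. 946.538ms @ 18/7 + 157.756ms (3/7)

note 2 onset = 3/7b = 157.756ms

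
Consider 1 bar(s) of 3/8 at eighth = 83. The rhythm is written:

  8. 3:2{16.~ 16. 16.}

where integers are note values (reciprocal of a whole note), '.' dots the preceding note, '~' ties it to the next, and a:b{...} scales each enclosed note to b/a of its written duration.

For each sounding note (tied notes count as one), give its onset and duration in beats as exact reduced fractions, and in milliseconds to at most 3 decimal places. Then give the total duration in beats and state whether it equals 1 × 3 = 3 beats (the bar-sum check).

1) 0.0ms=0b +1084.337ms=3/2b
2) 1084.337ms=3/2b +722.892ms=1b
3) 1807.229ms=5/2b +361.446ms=1/2b
Σ=3b of 3 (83bpm 3/8) — PASS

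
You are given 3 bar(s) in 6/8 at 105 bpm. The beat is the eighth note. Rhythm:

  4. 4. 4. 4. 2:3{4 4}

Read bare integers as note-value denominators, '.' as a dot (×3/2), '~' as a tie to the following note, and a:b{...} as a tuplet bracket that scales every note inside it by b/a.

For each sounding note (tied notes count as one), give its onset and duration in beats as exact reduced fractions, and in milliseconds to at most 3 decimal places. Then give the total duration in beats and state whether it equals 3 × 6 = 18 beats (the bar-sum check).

1) 0.0ms=0b +1714.286ms=3b
2) 1714.286ms=3b +1714.286ms=3b
3) 3428.571ms=6b +1714.286ms=3b
4) 5142.857ms=9b +1714.286ms=3b
5) 6857.143ms=12b +1714.286ms=3b
6) 8571.429ms=15b +1714.286ms=3b
Σ=18b of 18 (105bpm 6/8) — PASS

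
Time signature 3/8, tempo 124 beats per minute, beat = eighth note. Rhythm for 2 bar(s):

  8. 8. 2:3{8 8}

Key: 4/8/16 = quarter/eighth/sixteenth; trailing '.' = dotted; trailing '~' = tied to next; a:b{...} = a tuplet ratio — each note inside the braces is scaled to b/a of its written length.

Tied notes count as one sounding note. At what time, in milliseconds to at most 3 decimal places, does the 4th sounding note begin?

1. 0.0ms @ 0 + 725.806ms (3/2)
2. 725.806ms @ 3/2 + 725.806ms (3/2)
3. 1451.613ms @ 3 + 725.806ms (3/2)
4. 2177.419ms @ 9/2 + 725.806ms (3/2)

note 4 onset = 9/2b = 2177.419ms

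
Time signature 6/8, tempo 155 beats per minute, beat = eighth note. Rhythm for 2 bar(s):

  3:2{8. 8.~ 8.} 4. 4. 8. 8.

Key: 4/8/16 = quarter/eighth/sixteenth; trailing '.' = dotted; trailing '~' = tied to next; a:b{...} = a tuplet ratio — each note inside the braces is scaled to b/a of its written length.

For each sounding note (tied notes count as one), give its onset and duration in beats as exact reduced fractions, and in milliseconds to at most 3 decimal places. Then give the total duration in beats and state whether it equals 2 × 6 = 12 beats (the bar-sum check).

1) 0.0ms=0b +387.097ms=1b
2) 387.097ms=1b +774.194ms=2b
3) 1161.29ms=3b +1161.29ms=3b
4) 2322.581ms=6b +1161.29ms=3b
5) 3483.871ms=9b +580.645ms=3/2b
6) 4064.516ms=21/2b +580.645ms=3/2b
Σ=12b of 12 (155bpm 6/8) — PASS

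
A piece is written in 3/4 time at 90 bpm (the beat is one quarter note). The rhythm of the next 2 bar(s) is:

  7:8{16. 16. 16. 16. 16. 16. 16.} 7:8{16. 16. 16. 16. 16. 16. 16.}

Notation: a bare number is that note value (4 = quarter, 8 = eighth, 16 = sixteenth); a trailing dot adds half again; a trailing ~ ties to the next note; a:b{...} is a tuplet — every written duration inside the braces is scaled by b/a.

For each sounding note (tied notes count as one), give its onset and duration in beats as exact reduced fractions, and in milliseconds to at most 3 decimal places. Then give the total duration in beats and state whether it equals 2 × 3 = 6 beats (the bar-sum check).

1) 0.0ms=0b +285.714ms=3/7b
2) 285.714ms=3/7b +285.714ms=3/7b
3) 571.429ms=6/7b +285.714ms=3/7b
4) 857.143ms=9/7b +285.714ms=3/7b
5) 1142.857ms=12/7b +285.714ms=3/7b
6) 1428.571ms=15/7b +285.714ms=3/7b
7) 1714.286ms=18/7b +285.714ms=3/7b
8) 2000.0ms=3b +285.714ms=3/7b
9) 2285.714ms=24/7b +285.714ms=3/7b
10) 2571.429ms=27/7b +285.714ms=3/7b
11) 2857.143ms=30/7b +285.714ms=3/7b
12) 3142.857ms=33/7b +285.714ms=3/7b
13) 3428.571ms=36/7b +285.714ms=3/7b
14) 3714.286ms=39/7b +285.714ms=3/7b
Σ=6b of 6 (90bpm 3/4) — PASS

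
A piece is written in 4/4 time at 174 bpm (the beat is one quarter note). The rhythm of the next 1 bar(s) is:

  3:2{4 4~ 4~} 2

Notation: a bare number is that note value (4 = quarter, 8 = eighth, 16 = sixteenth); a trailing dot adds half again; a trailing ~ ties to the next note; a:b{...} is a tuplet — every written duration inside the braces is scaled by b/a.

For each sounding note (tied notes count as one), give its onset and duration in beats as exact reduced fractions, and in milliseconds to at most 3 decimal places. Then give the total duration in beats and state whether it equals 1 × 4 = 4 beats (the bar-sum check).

1) 0.0ms=0b +229.885ms=2/3b
2) 229.885ms=2/3b +1149.425ms=10/3b
Σ=4b of 4 (174bpm 4/4) — PASS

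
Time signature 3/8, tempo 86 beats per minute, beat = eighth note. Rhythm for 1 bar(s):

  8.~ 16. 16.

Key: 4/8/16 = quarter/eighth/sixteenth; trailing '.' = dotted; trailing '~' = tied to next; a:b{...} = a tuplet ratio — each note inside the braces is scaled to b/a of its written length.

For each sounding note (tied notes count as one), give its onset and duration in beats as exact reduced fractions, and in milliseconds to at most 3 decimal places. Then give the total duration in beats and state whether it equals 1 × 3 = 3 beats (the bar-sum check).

1) 0.0ms=0b +1569.767ms=9/4b
2) 1569.767ms=9/4b +523.256ms=3/4b
Σ=3b of 3 (86bpm 3/8) — PASS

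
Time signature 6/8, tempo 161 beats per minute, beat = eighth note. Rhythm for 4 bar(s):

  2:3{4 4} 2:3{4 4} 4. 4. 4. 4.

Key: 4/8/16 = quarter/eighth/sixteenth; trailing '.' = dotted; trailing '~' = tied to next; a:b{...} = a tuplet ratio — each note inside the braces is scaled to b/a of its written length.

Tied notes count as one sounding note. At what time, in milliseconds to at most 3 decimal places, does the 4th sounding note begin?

note 4 onset = 9b = 3354.037ms

1. 0.0ms @ 0 + 1118.012ms (3)
2. 1118.012ms @ 3 + 1118.012ms (3)
3. 2236.025ms @ 6 + 1118.012ms (3)
4. 3354.037ms @ 9 + 1118.012ms (3)
5. 4472.05ms @ 12 + 1118.012ms (3)
6. 5590.062ms @ 15 + 1118.012ms (3)
7. 6708.075ms @ 18 + 1118.012ms (3)
8. 7826.087ms @ 21 + 1118.012ms (3)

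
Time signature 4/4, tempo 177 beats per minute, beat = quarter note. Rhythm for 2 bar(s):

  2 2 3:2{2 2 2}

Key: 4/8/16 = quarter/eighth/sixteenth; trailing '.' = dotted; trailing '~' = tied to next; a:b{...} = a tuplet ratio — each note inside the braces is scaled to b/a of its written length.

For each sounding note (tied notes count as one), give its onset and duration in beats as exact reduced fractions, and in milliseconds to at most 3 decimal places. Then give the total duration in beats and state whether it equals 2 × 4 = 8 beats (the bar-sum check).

1) 0.0ms=0b +677.966ms=2b
2) 677.966ms=2b +677.966ms=2b
3) 1355.932ms=4b +451.977ms=4/3b
4) 1807.91ms=16/3b +451.977ms=4/3b
5) 2259.887ms=20/3b +451.977ms=4/3b
Σ=8b of 8 (177bpm 4/4) — PASS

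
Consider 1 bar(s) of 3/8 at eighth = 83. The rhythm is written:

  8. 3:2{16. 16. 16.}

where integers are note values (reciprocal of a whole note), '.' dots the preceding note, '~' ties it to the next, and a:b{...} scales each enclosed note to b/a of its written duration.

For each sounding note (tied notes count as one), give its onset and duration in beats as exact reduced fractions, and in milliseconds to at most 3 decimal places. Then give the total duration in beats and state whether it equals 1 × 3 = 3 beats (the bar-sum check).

1) 0.0ms=0b +1084.337ms=3/2b
2) 1084.337ms=3/2b +361.446ms=1/2b
3) 1445.783ms=2b +361.446ms=1/2b
4) 1807.229ms=5/2b +361.446ms=1/2b
Σ=3b of 3 (83bpm 3/8) — PASS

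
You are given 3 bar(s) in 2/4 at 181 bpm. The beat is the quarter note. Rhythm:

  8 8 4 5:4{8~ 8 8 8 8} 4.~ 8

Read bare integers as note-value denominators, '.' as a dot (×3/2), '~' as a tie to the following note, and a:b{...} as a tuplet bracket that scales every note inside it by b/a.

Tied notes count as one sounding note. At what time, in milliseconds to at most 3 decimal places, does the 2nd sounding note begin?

1. 0.0ms @ 0 + 165.746ms (1/2)
2. 165.746ms @ 1/2 + 165.746ms (1/2)
3. 331.492ms @ 1 + 331.492ms (1)
4. 662.983ms @ 2 + 265.193ms (4/5)
5. 928.177ms @ 14/5 + 132.597ms (2/5)
6. 1060.773ms @ 16/5 + 132.597ms (2/5)
7. 1193.37ms @ 18/5 + 132.597ms (2/5)
8. 1325.967ms @ 4 + 662.983ms (2)

note 2 onset = 1/2b = 165.746ms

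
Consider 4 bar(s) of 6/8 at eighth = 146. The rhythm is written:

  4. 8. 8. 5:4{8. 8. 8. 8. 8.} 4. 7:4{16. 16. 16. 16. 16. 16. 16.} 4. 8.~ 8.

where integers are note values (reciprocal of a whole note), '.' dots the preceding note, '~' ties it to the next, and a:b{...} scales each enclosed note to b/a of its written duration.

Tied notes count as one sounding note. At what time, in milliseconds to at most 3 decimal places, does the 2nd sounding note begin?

1. 0.0ms @ 0 + 1232.877ms (3)
2. 1232.877ms @ 3 + 616.438ms (3/2)
3. 1849.315ms @ 9/2 + 616.438ms (3/2)
4. 2465.753ms @ 6 + 493.151ms (6/5)
5. 2958.904ms @ 36/5 + 493.151ms (6/5)
6. 3452.055ms @ 42/5 + 493.151ms (6/5)
7. 3945.205ms @ 48/5 + 493.151ms (6/5)
8. 4438.356ms @ 54/5 + 493.151ms (6/5)
9. 4931.507ms @ 12 + 1232.877ms (3)
10. 6164.384ms @ 15 + 176.125ms (3/7)
11. 6340.509ms @ 108/7 + 176.125ms (3/7)
12. 6516.634ms @ 111/7 + 176.125ms (3/7)
13. 6692.759ms @ 114/7 + 176.125ms (3/7)
14. 6868.885ms @ 117/7 + 176.125ms (3/7)
15. 7045.01ms @ 120/7 + 176.125ms (3/7)
16. 7221.135ms @ 123/7 + 176.125ms (3/7)
17. 7397.26ms @ 18 + 1232.877ms (3)
18. 8630.137ms @ 21 + 1232.877ms (3)

note 2 onset = 3b = 1232.877ms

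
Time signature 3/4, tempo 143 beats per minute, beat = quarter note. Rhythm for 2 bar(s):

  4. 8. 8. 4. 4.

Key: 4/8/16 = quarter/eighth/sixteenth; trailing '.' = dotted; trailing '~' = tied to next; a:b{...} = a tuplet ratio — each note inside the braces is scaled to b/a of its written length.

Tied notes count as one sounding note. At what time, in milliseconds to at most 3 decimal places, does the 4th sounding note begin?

note 4 onset = 3b = 1258.741ms

1. 0.0ms @ 0 + 629.371ms (3/2)
2. 629.371ms @ 3/2 + 314.685ms (3/4)
3. 944.056ms @ 9/4 + 314.685ms (3/4)
4. 1258.741ms @ 3 + 629.371ms (3/2)
5. 1888.112ms @ 9/2 + 629.371ms (3/2)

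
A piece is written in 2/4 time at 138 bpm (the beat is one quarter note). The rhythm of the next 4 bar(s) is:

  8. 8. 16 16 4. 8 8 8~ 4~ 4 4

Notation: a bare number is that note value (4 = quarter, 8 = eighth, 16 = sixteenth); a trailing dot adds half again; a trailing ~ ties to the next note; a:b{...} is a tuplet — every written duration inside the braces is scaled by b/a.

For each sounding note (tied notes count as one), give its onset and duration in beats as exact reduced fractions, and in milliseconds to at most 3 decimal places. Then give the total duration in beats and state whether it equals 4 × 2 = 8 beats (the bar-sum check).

1) 0.0ms=0b +326.087ms=3/4b
2) 326.087ms=3/4b +326.087ms=3/4b
3) 652.174ms=3/2b +108.696ms=1/4b
4) 760.87ms=7/4b +108.696ms=1/4b
5) 869.565ms=2b +652.174ms=3/2b
6) 1521.739ms=7/2b +217.391ms=1/2b
7) 1739.13ms=4b +217.391ms=1/2b
8) 1956.522ms=9/2b +1086.957ms=5/2b
9) 3043.478ms=7b +434.783ms=1b
Σ=8b of 8 (138bpm 2/4) — PASS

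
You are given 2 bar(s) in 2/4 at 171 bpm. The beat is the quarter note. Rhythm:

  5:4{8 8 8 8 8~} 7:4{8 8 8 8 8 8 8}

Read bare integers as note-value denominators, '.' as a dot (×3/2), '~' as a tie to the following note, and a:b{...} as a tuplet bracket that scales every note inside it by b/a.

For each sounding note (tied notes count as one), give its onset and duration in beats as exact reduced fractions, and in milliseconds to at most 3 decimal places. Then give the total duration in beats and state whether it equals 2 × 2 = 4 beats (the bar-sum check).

1) 0.0ms=0b +140.351ms=2/5b
2) 140.351ms=2/5b +140.351ms=2/5b
3) 280.702ms=4/5b +140.351ms=2/5b
4) 421.053ms=6/5b +140.351ms=2/5b
5) 561.404ms=8/5b +240.602ms=24/35b
6) 802.005ms=16/7b +100.251ms=2/7b
7) 902.256ms=18/7b +100.251ms=2/7b
8) 1002.506ms=20/7b +100.251ms=2/7b
9) 1102.757ms=22/7b +100.251ms=2/7b
10) 1203.008ms=24/7b +100.251ms=2/7b
11) 1303.258ms=26/7b +100.251ms=2/7b
Σ=4b of 4 (171bpm 2/4) — PASS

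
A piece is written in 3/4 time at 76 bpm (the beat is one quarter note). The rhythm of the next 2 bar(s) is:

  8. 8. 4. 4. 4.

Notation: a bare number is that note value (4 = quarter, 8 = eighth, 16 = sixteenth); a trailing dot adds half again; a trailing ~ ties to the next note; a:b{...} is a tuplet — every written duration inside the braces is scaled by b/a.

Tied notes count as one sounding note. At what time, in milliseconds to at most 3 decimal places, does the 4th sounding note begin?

1. 0.0ms @ 0 + 592.105ms (3/4)
2. 592.105ms @ 3/4 + 592.105ms (3/4)
3. 1184.211ms @ 3/2 + 1184.211ms (3/2)
4. 2368.421ms @ 3 + 1184.211ms (3/2)
5. 3552.632ms @ 9/2 + 1184.211ms (3/2)

note 4 onset = 3b = 2368.421ms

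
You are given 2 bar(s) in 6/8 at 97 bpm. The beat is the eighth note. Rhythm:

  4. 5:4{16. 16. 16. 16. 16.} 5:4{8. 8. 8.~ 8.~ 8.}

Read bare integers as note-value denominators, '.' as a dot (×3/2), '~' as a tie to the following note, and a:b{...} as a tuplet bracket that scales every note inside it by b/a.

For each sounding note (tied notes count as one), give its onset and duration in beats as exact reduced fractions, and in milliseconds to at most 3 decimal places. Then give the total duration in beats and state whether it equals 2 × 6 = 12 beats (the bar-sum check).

1) 0.0ms=0b +1855.67ms=3b
2) 1855.67ms=3b +371.134ms=3/5b
3) 2226.804ms=18/5b +371.134ms=3/5b
4) 2597.938ms=21/5b +371.134ms=3/5b
5) 2969.072ms=24/5b +371.134ms=3/5b
6) 3340.206ms=27/5b +371.134ms=3/5b
7) 3711.34ms=6b +742.268ms=6/5b
8) 4453.608ms=36/5b +742.268ms=6/5b
9) 5195.876ms=42/5b +2226.804ms=18/5b
Σ=12b of 12 (97bpm 6/8) — PASS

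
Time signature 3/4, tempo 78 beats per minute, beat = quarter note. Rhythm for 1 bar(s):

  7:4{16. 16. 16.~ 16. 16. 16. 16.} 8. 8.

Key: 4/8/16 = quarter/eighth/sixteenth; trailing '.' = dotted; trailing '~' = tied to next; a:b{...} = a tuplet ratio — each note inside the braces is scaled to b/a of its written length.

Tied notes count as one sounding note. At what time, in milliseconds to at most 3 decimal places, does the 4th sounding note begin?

note 4 onset = 6/7b = 659.341ms

1. 0.0ms @ 0 + 164.835ms (3/14)
2. 164.835ms @ 3/14 + 164.835ms (3/14)
3. 329.67ms @ 3/7 + 329.67ms (3/7)
4. 659.341ms @ 6/7 + 164.835ms (3/14)
5. 824.176ms @ 15/14 + 164.835ms (3/14)
6. 989.011ms @ 9/7 + 164.835ms (3/14)
7. 1153.846ms @ 3/2 + 576.923ms (3/4)
8. 1730.769ms @ 9/4 + 576.923ms (3/4)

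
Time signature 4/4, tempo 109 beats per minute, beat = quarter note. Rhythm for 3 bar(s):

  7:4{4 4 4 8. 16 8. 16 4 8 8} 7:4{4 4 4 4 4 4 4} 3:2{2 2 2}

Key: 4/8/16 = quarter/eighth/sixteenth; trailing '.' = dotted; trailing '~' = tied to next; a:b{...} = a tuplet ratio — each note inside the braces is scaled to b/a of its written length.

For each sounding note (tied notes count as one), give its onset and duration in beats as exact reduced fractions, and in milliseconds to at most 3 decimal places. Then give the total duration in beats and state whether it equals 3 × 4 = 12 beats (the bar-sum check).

1) 0.0ms=0b +314.548ms=4/7b
2) 314.548ms=4/7b +314.548ms=4/7b
3) 629.096ms=8/7b +314.548ms=4/7b
4) 943.644ms=12/7b +235.911ms=3/7b
5) 1179.554ms=15/7b +78.637ms=1/7b
6) 1258.191ms=16/7b +235.911ms=3/7b
7) 1494.102ms=19/7b +78.637ms=1/7b
8) 1572.739ms=20/7b +314.548ms=4/7b
9) 1887.287ms=24/7b +157.274ms=2/7b
10) 2044.561ms=26/7b +157.274ms=2/7b
11) 2201.835ms=4b +314.548ms=4/7b
12) 2516.383ms=32/7b +314.548ms=4/7b
13) 2830.931ms=36/7b +314.548ms=4/7b
14) 3145.478ms=40/7b +314.548ms=4/7b
15) 3460.026ms=44/7b +314.548ms=4/7b
16) 3774.574ms=48/7b +314.548ms=4/7b
17) 4089.122ms=52/7b +314.548ms=4/7b
18) 4403.67ms=8b +733.945ms=4/3b
19) 5137.615ms=28/3b +733.945ms=4/3b
20) 5871.56ms=32/3b +733.945ms=4/3b
Σ=12b of 12 (109bpm 4/4) — PASS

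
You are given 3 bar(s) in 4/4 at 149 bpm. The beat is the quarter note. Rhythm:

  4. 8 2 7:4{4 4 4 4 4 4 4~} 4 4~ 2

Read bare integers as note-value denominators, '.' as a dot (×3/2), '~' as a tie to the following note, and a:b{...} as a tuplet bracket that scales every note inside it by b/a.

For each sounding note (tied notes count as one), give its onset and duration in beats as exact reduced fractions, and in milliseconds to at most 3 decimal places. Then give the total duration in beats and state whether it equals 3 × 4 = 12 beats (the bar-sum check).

1) 0.0ms=0b +604.027ms=3/2b
2) 604.027ms=3/2b +201.342ms=1/2b
3) 805.369ms=2b +805.369ms=2b
4) 1610.738ms=4b +230.105ms=4/7b
5) 1840.844ms=32/7b +230.105ms=4/7b
6) 2070.949ms=36/7b +230.105ms=4/7b
7) 2301.055ms=40/7b +230.105ms=4/7b
8) 2531.16ms=44/7b +230.105ms=4/7b
9) 2761.266ms=48/7b +230.105ms=4/7b
10) 2991.371ms=52/7b +632.79ms=11/7b
11) 3624.161ms=9b +1208.054ms=3b
Σ=12b of 12 (149bpm 4/4) — PASS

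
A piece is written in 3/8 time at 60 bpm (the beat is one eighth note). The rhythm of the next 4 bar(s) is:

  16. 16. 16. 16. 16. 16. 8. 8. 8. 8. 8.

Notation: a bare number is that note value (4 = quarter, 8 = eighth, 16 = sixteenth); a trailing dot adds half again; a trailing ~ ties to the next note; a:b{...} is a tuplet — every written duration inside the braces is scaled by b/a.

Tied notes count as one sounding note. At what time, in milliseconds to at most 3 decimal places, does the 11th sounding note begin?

1. 0.0ms @ 0 + 750.0ms (3/4)
2. 750.0ms @ 3/4 + 750.0ms (3/4)
3. 1500.0ms @ 3/2 + 750.0ms (3/4)
4. 2250.0ms @ 9/4 + 750.0ms (3/4)
5. 3000.0ms @ 3 + 750.0ms (3/4)
6. 3750.0ms @ 15/4 + 750.0ms (3/4)
7. 4500.0ms @ 9/2 + 1500.0ms (3/2)
8. 6000.0ms @ 6 + 1500.0ms (3/2)
9. 7500.0ms @ 15/2 + 1500.0ms (3/2)
10. 9000.0ms @ 9 + 1500.0ms (3/2)
11. 10500.0ms @ 21/2 + 1500.0ms (3/2)

note 11 onset = 21/2b = 10500.0ms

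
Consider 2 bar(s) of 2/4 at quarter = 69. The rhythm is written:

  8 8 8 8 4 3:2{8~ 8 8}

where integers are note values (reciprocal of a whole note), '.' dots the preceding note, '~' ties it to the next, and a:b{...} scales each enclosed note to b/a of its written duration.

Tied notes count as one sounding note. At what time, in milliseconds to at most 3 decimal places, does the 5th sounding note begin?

1. 0.0ms @ 0 + 434.783ms (1/2)
2. 434.783ms @ 1/2 + 434.783ms (1/2)
3. 869.565ms @ 1 + 434.783ms (1/2)
4. 1304.348ms @ 3/2 + 434.783ms (1/2)
5. 1739.13ms @ 2 + 869.565ms (1)
6. 2608.696ms @ 3 + 579.71ms (2/3)
7. 3188.406ms @ 11/3 + 289.855ms (1/3)

note 5 onset = 2b = 1739.13ms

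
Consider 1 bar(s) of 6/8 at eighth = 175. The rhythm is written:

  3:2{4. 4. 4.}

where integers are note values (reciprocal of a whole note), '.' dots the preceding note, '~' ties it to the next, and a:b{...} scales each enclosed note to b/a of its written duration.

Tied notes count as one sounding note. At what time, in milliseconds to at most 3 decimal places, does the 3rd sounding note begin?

note 3 onset = 4b = 1371.429ms

1. 0.0ms @ 0 + 685.714ms (2)
2. 685.714ms @ 2 + 685.714ms (2)
3. 1371.429ms @ 4 + 685.714ms (2)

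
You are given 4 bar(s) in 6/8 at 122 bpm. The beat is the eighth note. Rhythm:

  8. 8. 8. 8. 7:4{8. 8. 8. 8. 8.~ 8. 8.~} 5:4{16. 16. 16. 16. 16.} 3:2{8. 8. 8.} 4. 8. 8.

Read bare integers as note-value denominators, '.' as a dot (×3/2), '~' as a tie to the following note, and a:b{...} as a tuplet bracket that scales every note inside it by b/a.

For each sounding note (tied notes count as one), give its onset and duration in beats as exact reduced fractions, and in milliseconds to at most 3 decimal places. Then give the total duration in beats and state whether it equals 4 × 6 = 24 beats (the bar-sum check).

1) 0.0ms=0b +737.705ms=3/2b
2) 737.705ms=3/2b +737.705ms=3/2b
3) 1475.41ms=3b +737.705ms=3/2b
4) 2213.115ms=9/2b +737.705ms=3/2b
5) 2950.82ms=6b +421.546ms=6/7b
6) 3372.365ms=48/7b +421.546ms=6/7b
7) 3793.911ms=54/7b +421.546ms=6/7b
8) 4215.457ms=60/7b +421.546ms=6/7b
9) 4637.002ms=66/7b +843.091ms=12/7b
10) 5480.094ms=78/7b +716.628ms=51/35b
11) 6196.721ms=63/5b +295.082ms=3/5b
12) 6491.803ms=66/5b +295.082ms=3/5b
13) 6786.885ms=69/5b +295.082ms=3/5b
14) 7081.967ms=72/5b +295.082ms=3/5b
15) 7377.049ms=15b +491.803ms=1b
16) 7868.852ms=16b +491.803ms=1b
17) 8360.656ms=17b +491.803ms=1b
18) 8852.459ms=18b +1475.41ms=3b
19) 10327.869ms=21b +737.705ms=3/2b
20) 11065.574ms=45/2b +737.705ms=3/2b
Σ=24b of 24 (122bpm 6/8) — PASS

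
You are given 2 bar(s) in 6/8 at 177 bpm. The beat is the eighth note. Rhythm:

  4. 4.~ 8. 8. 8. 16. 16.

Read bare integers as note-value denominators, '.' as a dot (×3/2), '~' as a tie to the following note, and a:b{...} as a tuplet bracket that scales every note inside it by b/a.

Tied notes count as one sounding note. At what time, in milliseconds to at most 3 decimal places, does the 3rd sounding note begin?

1. 0.0ms @ 0 + 1016.949ms (3)
2. 1016.949ms @ 3 + 1525.424ms (9/2)
3. 2542.373ms @ 15/2 + 508.475ms (3/2)
4. 3050.847ms @ 9 + 508.475ms (3/2)
5. 3559.322ms @ 21/2 + 254.237ms (3/4)
6. 3813.559ms @ 45/4 + 254.237ms (3/4)

note 3 onset = 15/2b = 2542.373ms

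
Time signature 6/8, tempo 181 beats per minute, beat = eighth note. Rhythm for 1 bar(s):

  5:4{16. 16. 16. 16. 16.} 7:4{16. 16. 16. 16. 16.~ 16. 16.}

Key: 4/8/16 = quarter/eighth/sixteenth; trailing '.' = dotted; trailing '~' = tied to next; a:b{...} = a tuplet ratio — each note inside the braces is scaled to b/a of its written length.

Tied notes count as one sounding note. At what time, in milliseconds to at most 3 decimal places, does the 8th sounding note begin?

note 8 onset = 27/7b = 1278.611ms

1. 0.0ms @ 0 + 198.895ms (3/5)
2. 198.895ms @ 3/5 + 198.895ms (3/5)
3. 397.79ms @ 6/5 + 198.895ms (3/5)
4. 596.685ms @ 9/5 + 198.895ms (3/5)
5. 795.58ms @ 12/5 + 198.895ms (3/5)
6. 994.475ms @ 3 + 142.068ms (3/7)
7. 1136.543ms @ 24/7 + 142.068ms (3/7)
8. 1278.611ms @ 27/7 + 142.068ms (3/7)
9. 1420.679ms @ 30/7 + 142.068ms (3/7)
10. 1562.747ms @ 33/7 + 284.136ms (6/7)
11. 1846.882ms @ 39/7 + 142.068ms (3/7)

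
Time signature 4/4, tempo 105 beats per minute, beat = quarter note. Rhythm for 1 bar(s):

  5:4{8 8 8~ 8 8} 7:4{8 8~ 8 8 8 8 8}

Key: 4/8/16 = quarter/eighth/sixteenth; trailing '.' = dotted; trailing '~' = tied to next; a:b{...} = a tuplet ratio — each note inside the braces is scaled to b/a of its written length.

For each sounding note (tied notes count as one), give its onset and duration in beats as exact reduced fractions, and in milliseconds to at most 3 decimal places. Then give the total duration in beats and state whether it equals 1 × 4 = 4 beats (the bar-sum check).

1) 0.0ms=0b +228.571ms=2/5b
2) 228.571ms=2/5b +228.571ms=2/5b
3) 457.143ms=4/5b +457.143ms=4/5b
4) 914.286ms=8/5b +228.571ms=2/5b
5) 1142.857ms=2b +163.265ms=2/7b
6) 1306.122ms=16/7b +326.531ms=4/7b
7) 1632.653ms=20/7b +163.265ms=2/7b
8) 1795.918ms=22/7b +163.265ms=2/7b
9) 1959.184ms=24/7b +163.265ms=2/7b
10) 2122.449ms=26/7b +163.265ms=2/7b
Σ=4b of 4 (105bpm 4/4) — PASS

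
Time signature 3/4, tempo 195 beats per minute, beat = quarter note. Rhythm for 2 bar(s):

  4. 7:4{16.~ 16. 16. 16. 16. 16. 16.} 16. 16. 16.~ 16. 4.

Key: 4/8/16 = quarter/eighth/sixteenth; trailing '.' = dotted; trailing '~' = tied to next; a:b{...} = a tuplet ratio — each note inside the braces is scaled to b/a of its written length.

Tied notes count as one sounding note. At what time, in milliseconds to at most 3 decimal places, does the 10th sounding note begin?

1. 0.0ms @ 0 + 461.538ms (3/2)
2. 461.538ms @ 3/2 + 131.868ms (3/7)
3. 593.407ms @ 27/14 + 65.934ms (3/14)
4. 659.341ms @ 15/7 + 65.934ms (3/14)
5. 725.275ms @ 33/14 + 65.934ms (3/14)
6. 791.209ms @ 18/7 + 65.934ms (3/14)
7. 857.143ms @ 39/14 + 65.934ms (3/14)
8. 923.077ms @ 3 + 115.385ms (3/8)
9. 1038.462ms @ 27/8 + 115.385ms (3/8)
10. 1153.846ms @ 15/4 + 230.769ms (3/4)
11. 1384.615ms @ 9/2 + 461.538ms (3/2)

note 10 onset = 15/4b = 1153.846ms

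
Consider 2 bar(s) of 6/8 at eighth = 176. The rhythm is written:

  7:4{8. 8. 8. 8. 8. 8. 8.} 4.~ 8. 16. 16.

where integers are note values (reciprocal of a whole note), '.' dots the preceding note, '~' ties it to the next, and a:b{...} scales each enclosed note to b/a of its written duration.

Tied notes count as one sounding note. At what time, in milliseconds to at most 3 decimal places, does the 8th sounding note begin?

1. 0.0ms @ 0 + 292.208ms (6/7)
2. 292.208ms @ 6/7 + 292.208ms (6/7)
3. 584.416ms @ 12/7 + 292.208ms (6/7)
4. 876.623ms @ 18/7 + 292.208ms (6/7)
5. 1168.831ms @ 24/7 + 292.208ms (6/7)
6. 1461.039ms @ 30/7 + 292.208ms (6/7)
7. 1753.247ms @ 36/7 + 292.208ms (6/7)
8. 2045.455ms @ 6 + 1534.091ms (9/2)
9. 3579.545ms @ 21/2 + 255.682ms (3/4)
10. 3835.227ms @ 45/4 + 255.682ms (3/4)

note 8 onset = 6b = 2045.455ms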